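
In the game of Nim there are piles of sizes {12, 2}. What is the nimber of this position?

14

Nim-sum: 12 ^ 2 = 14.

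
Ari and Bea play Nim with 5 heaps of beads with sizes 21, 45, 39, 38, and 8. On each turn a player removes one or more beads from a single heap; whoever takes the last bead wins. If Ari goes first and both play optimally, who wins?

Nim-sum: 21 ^ 45 ^ 39 ^ 38 ^ 8 = 49.
The nim-sum is 49 ≠ 0, so this is an N-position: the player to move can win; Ari has a winning move.

Ari wins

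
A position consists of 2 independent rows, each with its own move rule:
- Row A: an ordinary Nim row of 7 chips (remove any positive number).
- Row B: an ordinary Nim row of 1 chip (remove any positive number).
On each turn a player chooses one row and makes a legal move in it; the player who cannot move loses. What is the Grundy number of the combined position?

6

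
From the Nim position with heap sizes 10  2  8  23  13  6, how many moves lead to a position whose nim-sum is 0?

Compute the nim-sum pairwise:
10 ^ 2 = 8
8 ^ 8 = 0
0 ^ 23 = 23
23 ^ 13 = 26
26 ^ 6 = 28
The overall nim-sum is X = 28. A heap of size p has a winning move iff p XOR X < p (reduce it to p XOR X).
  10: 10 XOR 28 = 22 ≥ 10 — no move.
  2: 2 XOR 28 = 30 ≥ 2 — no move.
  8: 8 XOR 28 = 20 ≥ 8 — no move.
  23: 23 XOR 28 = 11 < 23 — winning move (to 11).
  13: 13 XOR 28 = 17 ≥ 13 — no move.
  6: 6 XOR 28 = 26 ≥ 6 — no move.
That gives 1 winning move.

1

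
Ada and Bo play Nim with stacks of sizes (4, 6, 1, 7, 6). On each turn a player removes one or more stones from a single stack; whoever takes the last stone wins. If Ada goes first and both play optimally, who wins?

Ada wins

Write each in binary and XOR column by column:
  100  (4)
  110  (6)
  001  (1)
  111  (7)
  110  (6)
  ---
  010  (2)
The nim-sum is 2 ≠ 0, so this is an N-position: the player to move can win; Ada has a winning move.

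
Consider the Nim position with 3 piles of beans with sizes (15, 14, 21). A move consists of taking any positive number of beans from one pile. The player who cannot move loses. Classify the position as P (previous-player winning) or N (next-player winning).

Bitwise XOR of the heap sizes:
  01111  (15)
  01110  (14)
  10101  (21)
  -----
  10100  (20)
The nim-sum is 20 ≠ 0, so this is an N-position: the player to move can win.

N-position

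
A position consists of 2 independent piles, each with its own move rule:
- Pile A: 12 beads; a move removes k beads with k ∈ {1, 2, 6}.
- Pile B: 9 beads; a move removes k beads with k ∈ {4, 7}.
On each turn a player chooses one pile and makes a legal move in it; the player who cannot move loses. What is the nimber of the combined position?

0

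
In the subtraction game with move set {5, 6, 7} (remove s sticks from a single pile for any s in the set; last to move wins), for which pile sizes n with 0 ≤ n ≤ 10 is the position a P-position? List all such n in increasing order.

0, 1, 2, 3, 4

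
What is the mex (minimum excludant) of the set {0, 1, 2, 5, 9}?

The values 0, 1, 2 are all present; 3 is the first non-negative integer missing from the set.

3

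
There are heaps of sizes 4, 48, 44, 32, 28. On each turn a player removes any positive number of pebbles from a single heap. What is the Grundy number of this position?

36

Bitwise XOR of the heap sizes:
  000100  (4)
  110000  (48)
  101100  (44)
  100000  (32)
  011100  (28)
  ------
  100100  (36)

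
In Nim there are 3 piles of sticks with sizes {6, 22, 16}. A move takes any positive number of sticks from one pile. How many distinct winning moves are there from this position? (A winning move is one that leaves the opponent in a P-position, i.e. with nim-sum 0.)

Bitwise XOR of the heap sizes:
  00110  (6)
  10110  (22)
  10000  (16)
  -----
  00000  (0)
The nim-sum is already 0, so every move leaves a nonzero nim-sum — there are no winning moves.

0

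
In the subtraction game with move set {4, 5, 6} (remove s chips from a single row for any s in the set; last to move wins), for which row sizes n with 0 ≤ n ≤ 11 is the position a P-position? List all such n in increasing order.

0, 1, 2, 3, 10, 11

Compute g(0), g(1), … for moves {4, 5, 6}:
k:     0  1  2  3  4  5  6  7  8  9 10 11
g(k):  0  0  0  0  1  1  1  1  2  2  0  0
The P-positions (g = 0) in 0..11 are 0, 1, 2, 3, 10, 11.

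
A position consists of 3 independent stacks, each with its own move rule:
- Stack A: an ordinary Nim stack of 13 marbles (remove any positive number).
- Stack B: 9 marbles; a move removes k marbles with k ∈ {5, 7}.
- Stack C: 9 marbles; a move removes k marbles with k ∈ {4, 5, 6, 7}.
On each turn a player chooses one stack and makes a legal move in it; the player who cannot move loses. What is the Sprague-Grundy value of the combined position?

14

Stack A is a plain Nim stack of size 13, so its Grundy value is 13.
Grundy values for stack B (subtraction set {5, 7}):
g(0) = mex{} = 0
g(1) = mex{} = 0
g(2) = mex{} = 0
g(3) = mex{} = 0
g(4) = mex{} = 0
g(5) = mex{0} = 1
g(6) = mex{0} = 1
g(7) = mex{0} = 1
g(8) = mex{0} = 1
g(9) = mex{0} = 1
So g(9) = 1.
For stack C, compute g(0), g(1), … with moves {4, 5, 6, 7}:
k:     0  1  2  3  4  5  6  7  8  9
g(k):  0  0  0  0  1  1  1  1  2  2
So g(9) = 2.
By the Sprague-Grundy theorem, the Grundy value of a sum of independent games is the XOR of the component values.
Combined value = 13 ⊕ 1 ⊕ 2 = 14.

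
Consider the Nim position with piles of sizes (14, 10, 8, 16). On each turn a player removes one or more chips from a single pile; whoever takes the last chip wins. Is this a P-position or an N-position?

Compute the nim-sum pairwise:
14 XOR 10 = 4
4 XOR 8 = 12
12 XOR 16 = 28
The nim-sum is 28 ≠ 0, so this is an N-position: the player to move can win.

N-position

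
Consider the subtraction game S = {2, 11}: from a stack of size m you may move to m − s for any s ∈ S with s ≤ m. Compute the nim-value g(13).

0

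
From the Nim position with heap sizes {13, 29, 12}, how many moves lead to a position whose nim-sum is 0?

Bitwise XOR of the heap sizes:
  01101  (13)
  11101  (29)
  01100  (12)
  -----
  11100  (28)
The overall nim-sum is X = 28. A heap of size p has a winning move iff p XOR X < p (reduce it to p XOR X).
  13: 13 XOR 28 = 17 ≥ 13 — no move.
  29: 29 XOR 28 = 1 < 29 — winning move (to 1).
  12: 12 XOR 28 = 16 ≥ 12 — no move.
That gives 1 winning move.

1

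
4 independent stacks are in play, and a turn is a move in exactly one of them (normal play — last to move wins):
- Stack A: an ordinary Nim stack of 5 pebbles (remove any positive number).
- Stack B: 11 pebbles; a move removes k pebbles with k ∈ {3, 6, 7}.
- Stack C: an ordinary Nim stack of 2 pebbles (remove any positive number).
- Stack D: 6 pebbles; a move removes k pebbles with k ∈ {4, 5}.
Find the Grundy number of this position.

6

Stack A is a plain Nim stack of size 5, so its Grundy value is 5.
Grundy values for stack B (subtraction set {3, 6, 7}):
g(0) = mex{} = 0
g(1) = mex{} = 0
g(2) = mex{} = 0
g(3) = mex{0} = 1
g(4) = mex{0} = 1
g(5) = mex{0} = 1
g(6) = mex{0,1} = 2
g(7) = mex{0,1} = 2
g(8) = mex{0,1} = 2
g(9) = mex{0,1,2} = 3
g(10) = mex{1,2} = 0
g(11) = mex{1,2} = 0
So g(11) = 0.
Stack C is a plain Nim stack of size 2, so its Grundy value is 2.
For stack D, compute g(0), g(1), … with moves {4, 5}:
k:     0  1  2  3  4  5  6
g(k):  0  0  0  0  1  1  1
So g(6) = 1.
The value of a disjunctive sum is the nim-sum of the parts.
Combined value = 5 ⊕ 0 ⊕ 2 ⊕ 1 = 6.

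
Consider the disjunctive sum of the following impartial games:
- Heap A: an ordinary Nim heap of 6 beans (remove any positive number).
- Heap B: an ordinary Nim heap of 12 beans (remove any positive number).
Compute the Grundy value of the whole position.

10

Heap A is a plain Nim heap of size 6, so its Grundy value is 6.
Heap B is a plain Nim heap of size 12, so its Grundy value is 12.
The value of a disjunctive sum is the nim-sum of the parts.
Combined value = 6 ⊕ 12 = 10.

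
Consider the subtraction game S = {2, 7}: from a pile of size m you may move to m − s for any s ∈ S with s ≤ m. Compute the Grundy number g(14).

Build the Grundy sequence with g(k) = mex{g(k−s) : s ∈ {2, 7}, s ≤ k}:
k:     0  1  2  3  4  5  6  7  8  9 10 11 12 13 14
g(k):  0  0  1  1  0  0  1  1  2  0  0  1  1  0  0
So g(14) = 0.

0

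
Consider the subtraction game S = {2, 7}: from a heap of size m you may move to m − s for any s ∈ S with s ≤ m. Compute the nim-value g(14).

Compute g(0), g(1), … for moves {2, 7}:
g(0) = mex{} = 0
g(1) = mex{} = 0
g(2) = mex{0} = 1
g(3) = mex{0} = 1
g(4) = mex{1} = 0
g(5) = mex{1} = 0
g(6) = mex{0} = 1
g(7) = mex{0} = 1
g(8) = mex{0,1} = 2
g(9) = mex{1} = 0
g(10) = mex{1,2} = 0
g(11) = mex{0} = 1
g(12) = mex{0} = 1
g(13) = mex{1} = 0
g(14) = mex{1} = 0
So g(14) = 0.

0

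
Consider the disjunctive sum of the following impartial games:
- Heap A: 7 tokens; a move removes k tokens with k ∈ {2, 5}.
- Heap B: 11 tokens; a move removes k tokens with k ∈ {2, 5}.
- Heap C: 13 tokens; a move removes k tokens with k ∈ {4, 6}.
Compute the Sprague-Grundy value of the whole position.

0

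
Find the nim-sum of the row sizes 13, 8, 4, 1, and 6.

Compute the nim-sum pairwise:
13 ⊕ 8 = 5
5 ⊕ 4 = 1
1 ⊕ 1 = 0
0 ⊕ 6 = 6

6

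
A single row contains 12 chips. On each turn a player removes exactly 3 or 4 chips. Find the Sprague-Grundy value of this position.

1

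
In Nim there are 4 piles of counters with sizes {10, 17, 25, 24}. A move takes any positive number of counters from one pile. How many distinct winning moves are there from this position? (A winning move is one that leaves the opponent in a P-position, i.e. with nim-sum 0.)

Nim-sum: 10 XOR 17 XOR 25 XOR 24 = 26.
The overall nim-sum is X = 26. A pile of size p has a winning move iff p XOR X < p (reduce it to p XOR X).
  10: 10 XOR 26 = 16 ≥ 10 — no move.
  17: 17 XOR 26 = 11 < 17 — winning move (to 11).
  25: 25 XOR 26 = 3 < 25 — winning move (to 3).
  24: 24 XOR 26 = 2 < 24 — winning move (to 2).
That gives 3 winning moves.

3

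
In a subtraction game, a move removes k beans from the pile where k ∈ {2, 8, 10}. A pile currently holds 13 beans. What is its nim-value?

Grundy values for subtraction set {2, 8, 10}:
g(0) = mex{} = 0
g(1) = mex{} = 0
g(2) = mex{0} = 1
g(3) = mex{0} = 1
g(4) = mex{1} = 0
g(5) = mex{1} = 0
g(6) = mex{0} = 1
g(7) = mex{0} = 1
g(8) = mex{0,1} = 2
g(9) = mex{0,1} = 2
g(10) = mex{0,1,2} = 3
g(11) = mex{0,1,2} = 3
g(12) = mex{0,1,3} = 2
g(13) = mex{0,1,3} = 2
So g(13) = 2.

2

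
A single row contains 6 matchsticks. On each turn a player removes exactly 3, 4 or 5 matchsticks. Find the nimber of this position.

2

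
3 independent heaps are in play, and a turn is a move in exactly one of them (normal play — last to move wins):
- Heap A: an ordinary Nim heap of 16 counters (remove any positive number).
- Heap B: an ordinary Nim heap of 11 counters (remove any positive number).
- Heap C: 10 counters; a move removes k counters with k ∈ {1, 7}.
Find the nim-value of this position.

27

Heap A is a plain Nim heap of size 16, so its Grundy value is 16.
Heap B is a plain Nim heap of size 11, so its Grundy value is 11.
Build the Grundy sequence for heap C with g(k) = mex{g(k−s) : s ∈ {1, 7}, s ≤ k}:
g(0) = mex{} = 0
g(1) = mex{0} = 1
g(2) = mex{1} = 0
g(3) = mex{0} = 1
g(4) = mex{1} = 0
g(5) = mex{0} = 1
g(6) = mex{1} = 0
g(7) = mex{0} = 1
g(8) = mex{1} = 0
g(9) = mex{0} = 1
g(10) = mex{1} = 0
So g(10) = 0.
The value of a disjunctive sum is the nim-sum of the parts.
Combined value = 16 ⊕ 11 ⊕ 0 = 27.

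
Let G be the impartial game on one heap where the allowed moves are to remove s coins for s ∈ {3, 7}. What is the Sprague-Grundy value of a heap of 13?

1

Build the Grundy sequence with g(k) = mex{g(k−s) : s ∈ {3, 7}, s ≤ k}:
g(0) = mex{} = 0
g(1) = mex{} = 0
g(2) = mex{} = 0
g(3) = mex{0} = 1
g(4) = mex{0} = 1
g(5) = mex{0} = 1
g(6) = mex{1} = 0
g(7) = mex{0,1} = 2
g(8) = mex{0,1} = 2
g(9) = mex{0} = 1
g(10) = mex{1,2} = 0
g(11) = mex{1,2} = 0
g(12) = mex{1} = 0
g(13) = mex{0} = 1
So g(13) = 1.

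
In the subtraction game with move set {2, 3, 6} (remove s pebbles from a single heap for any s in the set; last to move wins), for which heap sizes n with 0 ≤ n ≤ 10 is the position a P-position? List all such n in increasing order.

0, 1, 5, 9, 10

Build the Grundy sequence with g(k) = mex{g(k−s) : s ∈ {2, 3, 6}, s ≤ k}:
g(0) = mex{} = 0
g(1) = mex{} = 0
g(2) = mex{0} = 1
g(3) = mex{0} = 1
g(4) = mex{0,1} = 2
g(5) = mex{1} = 0
g(6) = mex{0,1,2} = 3
g(7) = mex{0,2} = 1
g(8) = mex{0,1,3} = 2
g(9) = mex{1,3} = 0
g(10) = mex{1,2} = 0
The P-positions (g = 0) in 0..10 are 0, 1, 5, 9, 10.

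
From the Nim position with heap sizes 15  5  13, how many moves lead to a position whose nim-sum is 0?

3

Nim-sum: 15 XOR 5 XOR 13 = 7.
The overall nim-sum is X = 7. A heap of size p has a winning move iff p XOR X < p (reduce it to p XOR X).
  15: 15 XOR 7 = 8 < 15 — winning move (to 8).
  5: 5 XOR 7 = 2 < 5 — winning move (to 2).
  13: 13 XOR 7 = 10 < 13 — winning move (to 10).
That gives 3 winning moves.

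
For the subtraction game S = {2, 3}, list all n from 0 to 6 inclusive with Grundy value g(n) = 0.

0, 1, 5, 6

Compute g(0), g(1), … for moves {2, 3}:
g(0) = mex{} = 0
g(1) = mex{} = 0
g(2) = mex{0} = 1
g(3) = mex{0} = 1
g(4) = mex{0,1} = 2
g(5) = mex{1} = 0
g(6) = mex{1,2} = 0
The P-positions (g = 0) in 0..6 are 0, 1, 5, 6.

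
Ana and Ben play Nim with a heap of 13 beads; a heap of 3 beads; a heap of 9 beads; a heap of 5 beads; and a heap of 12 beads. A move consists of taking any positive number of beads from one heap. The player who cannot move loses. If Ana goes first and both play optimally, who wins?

Ana wins

Compute the nim-sum pairwise:
13 ^ 3 = 14
14 ^ 9 = 7
7 ^ 5 = 2
2 ^ 12 = 14
The nim-sum is 14 ≠ 0, so this is an N-position: the player to move can win; Ana has a winning move.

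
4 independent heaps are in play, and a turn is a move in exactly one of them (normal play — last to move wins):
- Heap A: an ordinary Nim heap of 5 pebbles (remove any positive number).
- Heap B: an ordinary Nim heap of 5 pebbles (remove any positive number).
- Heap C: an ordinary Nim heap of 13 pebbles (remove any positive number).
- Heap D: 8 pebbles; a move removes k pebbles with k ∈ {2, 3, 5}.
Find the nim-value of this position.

13

Heap A is a plain Nim heap of size 5, so its Grundy value is 5.
Heap B is a plain Nim heap of size 5, so its Grundy value is 5.
Heap C is a plain Nim heap of size 13, so its Grundy value is 13.
Grundy values for heap D (subtraction set {2, 3, 5}):
g(0) = mex{} = 0
g(1) = mex{} = 0
g(2) = mex{0} = 1
g(3) = mex{0} = 1
g(4) = mex{0,1} = 2
g(5) = mex{0,1} = 2
g(6) = mex{0,1,2} = 3
g(7) = mex{1,2} = 0
g(8) = mex{1,2,3} = 0
So g(8) = 0.
The value of a disjunctive sum is the nim-sum of the parts.
Combined value = 5 XOR 5 XOR 13 XOR 0 = 13.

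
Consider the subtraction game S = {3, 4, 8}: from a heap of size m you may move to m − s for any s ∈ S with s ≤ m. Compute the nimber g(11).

3

Build the Grundy sequence with g(k) = mex{g(k−s) : s ∈ {3, 4, 8}, s ≤ k}:
g(0) = mex{} = 0
g(1) = mex{} = 0
g(2) = mex{} = 0
g(3) = mex{0} = 1
g(4) = mex{0} = 1
g(5) = mex{0} = 1
g(6) = mex{0,1} = 2
g(7) = mex{1} = 0
g(8) = mex{0,1} = 2
g(9) = mex{0,1,2} = 3
g(10) = mex{0,2} = 1
g(11) = mex{0,1,2} = 3
So g(11) = 3.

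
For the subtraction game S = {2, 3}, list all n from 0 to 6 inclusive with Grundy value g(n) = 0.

0, 1, 5, 6

Compute g(0), g(1), … for moves {2, 3}:
k:     0  1  2  3  4  5  6
g(k):  0  0  1  1  2  0  0
The P-positions (g = 0) in 0..6 are 0, 1, 5, 6.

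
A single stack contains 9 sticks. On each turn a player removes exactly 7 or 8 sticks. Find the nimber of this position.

1

Build the Grundy sequence with g(k) = mex{g(k−s) : s ∈ {7, 8}, s ≤ k}:
k:     0  1  2  3  4  5  6  7  8  9
g(k):  0  0  0  0  0  0  0  1  1  1
So g(9) = 1.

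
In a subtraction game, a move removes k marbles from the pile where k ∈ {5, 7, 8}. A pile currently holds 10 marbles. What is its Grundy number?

Build the Grundy sequence with g(k) = mex{g(k−s) : s ∈ {5, 7, 8}, s ≤ k}:
g(0) = mex{} = 0
g(1) = mex{} = 0
g(2) = mex{} = 0
g(3) = mex{} = 0
g(4) = mex{} = 0
g(5) = mex{0} = 1
g(6) = mex{0} = 1
g(7) = mex{0} = 1
g(8) = mex{0} = 1
g(9) = mex{0} = 1
g(10) = mex{0,1} = 2
So g(10) = 2.

2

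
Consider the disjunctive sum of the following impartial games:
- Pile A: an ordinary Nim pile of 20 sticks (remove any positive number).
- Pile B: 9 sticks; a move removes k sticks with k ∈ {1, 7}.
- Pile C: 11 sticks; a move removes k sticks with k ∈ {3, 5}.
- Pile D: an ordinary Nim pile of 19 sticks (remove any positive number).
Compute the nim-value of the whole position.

7

Pile A is a plain Nim pile of size 20, so its Grundy value is 20.
Build the Grundy sequence for pile B with g(k) = mex{g(k−s) : s ∈ {1, 7}, s ≤ k}:
k:     0  1  2  3  4  5  6  7  8  9
g(k):  0  1  0  1  0  1  0  1  0  1
So g(9) = 1.
For pile C, compute g(0), g(1), … with moves {3, 5}:
k:     0  1  2  3  4  5  6  7  8  9 10 11
g(k):  0  0  0  1  1  1  2  2  0  0  0  1
So g(11) = 1.
Pile D is a plain Nim pile of size 19, so its Grundy value is 19.
The value of a disjunctive sum is the nim-sum of the parts.
Combined value = 20 ⊕ 1 ⊕ 1 ⊕ 19 = 7.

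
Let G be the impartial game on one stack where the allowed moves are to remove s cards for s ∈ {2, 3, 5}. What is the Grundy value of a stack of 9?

1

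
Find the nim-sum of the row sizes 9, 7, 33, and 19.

Nim-sum: 9 ⊕ 7 ⊕ 33 ⊕ 19 = 60.

60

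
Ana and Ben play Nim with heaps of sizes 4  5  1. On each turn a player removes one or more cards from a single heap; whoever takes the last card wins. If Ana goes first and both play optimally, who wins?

Ben wins

Nim-sum: 4 XOR 5 XOR 1 = 0.
The nim-sum is 0, so this is a P-position: the player to move is in a losing position under optimal play; Ana is about to move from it and so loses — Ben wins.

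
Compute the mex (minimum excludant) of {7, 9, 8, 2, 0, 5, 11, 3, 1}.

4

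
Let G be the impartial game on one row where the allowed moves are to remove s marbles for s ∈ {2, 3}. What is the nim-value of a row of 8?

1

Grundy values for subtraction set {2, 3}:
g(0) = mex{} = 0
g(1) = mex{} = 0
g(2) = mex{0} = 1
g(3) = mex{0} = 1
g(4) = mex{0,1} = 2
g(5) = mex{1} = 0
g(6) = mex{1,2} = 0
g(7) = mex{0,2} = 1
g(8) = mex{0} = 1
So g(8) = 1.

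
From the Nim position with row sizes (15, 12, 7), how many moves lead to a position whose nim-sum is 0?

3

Nim-sum: 15 XOR 12 XOR 7 = 4.
The overall nim-sum is X = 4. A row of size p has a winning move iff p XOR X < p (reduce it to p XOR X).
  15: 15 XOR 4 = 11 < 15 — winning move (to 11).
  12: 12 XOR 4 = 8 < 12 — winning move (to 8).
  7: 7 XOR 4 = 3 < 7 — winning move (to 3).
That gives 3 winning moves.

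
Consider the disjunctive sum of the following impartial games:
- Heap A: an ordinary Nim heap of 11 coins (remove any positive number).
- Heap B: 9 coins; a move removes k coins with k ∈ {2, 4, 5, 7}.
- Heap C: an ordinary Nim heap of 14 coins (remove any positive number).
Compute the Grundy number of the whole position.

5

Heap A is a plain Nim heap of size 11, so its Grundy value is 11.
Grundy values for heap B (subtraction set {2, 4, 5, 7}):
g(0) = mex{} = 0
g(1) = mex{} = 0
g(2) = mex{0} = 1
g(3) = mex{0} = 1
g(4) = mex{0,1} = 2
g(5) = mex{0,1} = 2
g(6) = mex{0,1,2} = 3
g(7) = mex{0,1,2} = 3
g(8) = mex{0,1,2,3} = 4
g(9) = mex{1,2,3} = 0
So g(9) = 0.
Heap C is a plain Nim heap of size 14, so its Grundy value is 14.
By the Sprague-Grundy theorem, the Grundy value of a sum of independent games is the XOR of the component values.
Combined value = 11 XOR 0 XOR 14 = 5.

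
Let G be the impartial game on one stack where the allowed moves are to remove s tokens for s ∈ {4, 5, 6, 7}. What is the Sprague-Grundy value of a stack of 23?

0

Grundy values for subtraction set {4, 5, 6, 7}:
k:     0  1  2  3  4  5  6  7  8  9 10 11 12 13 14 15 16 17 18 19 20 21 22 23
g(k):  0  0  0  0  1  1  1  1  2  2  2  0  0  0  0  1  1  1  1  2  2  2  0  0
So g(23) = 0.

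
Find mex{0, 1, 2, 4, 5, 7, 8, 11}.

3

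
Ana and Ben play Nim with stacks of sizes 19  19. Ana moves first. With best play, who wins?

Compute the nim-sum pairwise:
19 ⊕ 19 = 0
The nim-sum is 0, so this is a P-position: the player to move is in a losing position under optimal play; Ana is about to move from it and so loses — Ben wins.

Ben wins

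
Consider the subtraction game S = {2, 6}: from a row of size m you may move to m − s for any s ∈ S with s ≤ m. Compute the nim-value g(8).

0

Compute g(0), g(1), … for moves {2, 6}:
k:     0  1  2  3  4  5  6  7  8
g(k):  0  0  1  1  0  0  1  1  0
So g(8) = 0.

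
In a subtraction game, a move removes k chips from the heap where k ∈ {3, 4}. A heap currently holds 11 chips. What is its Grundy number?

1

Compute g(0), g(1), … for moves {3, 4}:
g(0) = mex{} = 0
g(1) = mex{} = 0
g(2) = mex{} = 0
g(3) = mex{0} = 1
g(4) = mex{0} = 1
g(5) = mex{0} = 1
g(6) = mex{0,1} = 2
g(7) = mex{1} = 0
g(8) = mex{1} = 0
g(9) = mex{1,2} = 0
g(10) = mex{0,2} = 1
g(11) = mex{0} = 1
So g(11) = 1.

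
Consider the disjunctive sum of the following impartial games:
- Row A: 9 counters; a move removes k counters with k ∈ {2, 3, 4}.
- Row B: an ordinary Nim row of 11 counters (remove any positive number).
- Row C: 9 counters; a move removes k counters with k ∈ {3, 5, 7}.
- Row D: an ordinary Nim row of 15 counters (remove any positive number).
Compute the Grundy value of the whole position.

For row A, compute g(0), g(1), … with moves {2, 3, 4}:
g(0) = mex{} = 0
g(1) = mex{} = 0
g(2) = mex{0} = 1
g(3) = mex{0} = 1
g(4) = mex{0,1} = 2
g(5) = mex{0,1} = 2
g(6) = mex{1,2} = 0
g(7) = mex{1,2} = 0
g(8) = mex{0,2} = 1
g(9) = mex{0,2} = 1
So g(9) = 1.
Row B is a plain Nim row of size 11, so its Grundy value is 11.
For row C, compute g(0), g(1), … with moves {3, 5, 7}:
g(0) = mex{} = 0
g(1) = mex{} = 0
g(2) = mex{} = 0
g(3) = mex{0} = 1
g(4) = mex{0} = 1
g(5) = mex{0} = 1
g(6) = mex{0,1} = 2
g(7) = mex{0,1} = 2
g(8) = mex{0,1} = 2
g(9) = mex{0,1,2} = 3
So g(9) = 3.
Row D is a plain Nim row of size 15, so its Grundy value is 15.
The value of a disjunctive sum is the nim-sum of the parts.
Combined value = 1 ⊕ 11 ⊕ 3 ⊕ 15 = 6.

6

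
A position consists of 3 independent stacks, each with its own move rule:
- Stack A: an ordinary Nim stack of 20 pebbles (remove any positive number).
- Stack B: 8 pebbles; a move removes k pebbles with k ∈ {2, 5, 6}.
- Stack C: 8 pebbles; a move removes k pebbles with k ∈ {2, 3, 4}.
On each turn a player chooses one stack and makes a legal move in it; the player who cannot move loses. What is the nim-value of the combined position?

21

Stack A is a plain Nim stack of size 20, so its Grundy value is 20.
For stack B, compute g(0), g(1), … with moves {2, 5, 6}:
k:     0  1  2  3  4  5  6  7  8
g(k):  0  0  1  1  0  2  1  3  0
So g(8) = 0.
Grundy values for stack C (subtraction set {2, 3, 4}):
g(0) = mex{} = 0
g(1) = mex{} = 0
g(2) = mex{0} = 1
g(3) = mex{0} = 1
g(4) = mex{0,1} = 2
g(5) = mex{0,1} = 2
g(6) = mex{1,2} = 0
g(7) = mex{1,2} = 0
g(8) = mex{0,2} = 1
So g(8) = 1.
The value of a disjunctive sum is the nim-sum of the parts.
Combined value = 20 ⊕ 0 ⊕ 1 = 21.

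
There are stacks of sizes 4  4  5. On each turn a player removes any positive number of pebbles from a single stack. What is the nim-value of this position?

5

In binary:
  100  (4)
  100  (4)
  101  (5)
  ---
  101  (5)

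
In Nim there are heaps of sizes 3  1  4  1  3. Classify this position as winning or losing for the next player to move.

In binary:
  011  (3)
  001  (1)
  100  (4)
  001  (1)
  011  (3)
  ---
  100  (4)
The nim-sum is 4 ≠ 0, so this is an N-position: the player to move can win.

Winning position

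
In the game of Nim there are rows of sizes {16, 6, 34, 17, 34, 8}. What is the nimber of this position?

15

Compute the nim-sum pairwise:
16 XOR 6 = 22
22 XOR 34 = 52
52 XOR 17 = 37
37 XOR 34 = 7
7 XOR 8 = 15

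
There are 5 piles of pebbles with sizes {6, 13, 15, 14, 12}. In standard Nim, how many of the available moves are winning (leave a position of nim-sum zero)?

5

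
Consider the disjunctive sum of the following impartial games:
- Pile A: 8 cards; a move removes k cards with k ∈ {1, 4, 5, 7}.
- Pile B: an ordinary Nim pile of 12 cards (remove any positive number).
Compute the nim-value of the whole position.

12

For pile A, compute g(0), g(1), … with moves {1, 4, 5, 7}:
k:     0  1  2  3  4  5  6  7  8
g(k):  0  1  0  1  2  3  2  3  0
So g(8) = 0.
Pile B is a plain Nim pile of size 12, so its Grundy value is 12.
By the Sprague-Grundy theorem, the Grundy value of a sum of independent games is the XOR of the component values.
Combined value = 0 ⊕ 12 = 12.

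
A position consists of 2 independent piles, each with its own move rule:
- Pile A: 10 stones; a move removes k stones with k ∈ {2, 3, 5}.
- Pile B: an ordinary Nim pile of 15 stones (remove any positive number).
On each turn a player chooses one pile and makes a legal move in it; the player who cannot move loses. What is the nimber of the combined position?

14

Build the Grundy sequence for pile A with g(k) = mex{g(k−s) : s ∈ {2, 3, 5}, s ≤ k}:
k:     0  1  2  3  4  5  6  7  8  9 10
g(k):  0  0  1  1  2  2  3  0  0  1  1
So g(10) = 1.
Pile B is a plain Nim pile of size 15, so its Grundy value is 15.
By the Sprague-Grundy theorem, the Grundy value of a sum of independent games is the XOR of the component values.
Combined value = 1 ⊕ 15 = 14.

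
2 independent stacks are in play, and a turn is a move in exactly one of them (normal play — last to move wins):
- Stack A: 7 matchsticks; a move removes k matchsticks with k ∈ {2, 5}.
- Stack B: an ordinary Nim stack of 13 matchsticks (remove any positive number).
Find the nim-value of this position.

13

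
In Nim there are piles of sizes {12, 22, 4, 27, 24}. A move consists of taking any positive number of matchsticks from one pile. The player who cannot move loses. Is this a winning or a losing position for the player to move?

Bitwise XOR of the heap sizes:
  01100  (12)
  10110  (22)
  00100  (4)
  11011  (27)
  11000  (24)
  -----
  11101  (29)
The nim-sum is 29 ≠ 0, so this is an N-position: the player to move can win.

Winning position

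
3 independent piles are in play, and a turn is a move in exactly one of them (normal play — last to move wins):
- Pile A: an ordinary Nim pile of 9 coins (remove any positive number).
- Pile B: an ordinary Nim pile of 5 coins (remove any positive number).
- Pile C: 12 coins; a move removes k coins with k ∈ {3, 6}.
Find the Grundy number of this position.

Pile A is a plain Nim pile of size 9, so its Grundy value is 9.
Pile B is a plain Nim pile of size 5, so its Grundy value is 5.
Grundy values for pile C (subtraction set {3, 6}):
g(0) = mex{} = 0
g(1) = mex{} = 0
g(2) = mex{} = 0
g(3) = mex{0} = 1
g(4) = mex{0} = 1
g(5) = mex{0} = 1
g(6) = mex{0,1} = 2
g(7) = mex{0,1} = 2
g(8) = mex{0,1} = 2
g(9) = mex{1,2} = 0
g(10) = mex{1,2} = 0
g(11) = mex{1,2} = 0
g(12) = mex{0,2} = 1
So g(12) = 1.
By the Sprague-Grundy theorem, the Grundy value of a sum of independent games is the XOR of the component values.
Combined value = 9 XOR 5 XOR 1 = 13.

13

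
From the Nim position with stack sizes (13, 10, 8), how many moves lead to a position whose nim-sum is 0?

3

Nim-sum: 13 XOR 10 XOR 8 = 15.
The overall nim-sum is X = 15. A stack of size p has a winning move iff p XOR X < p (reduce it to p XOR X).
  13: 13 XOR 15 = 2 < 13 — winning move (to 2).
  10: 10 XOR 15 = 5 < 10 — winning move (to 5).
  8: 8 XOR 15 = 7 < 8 — winning move (to 7).
That gives 3 winning moves.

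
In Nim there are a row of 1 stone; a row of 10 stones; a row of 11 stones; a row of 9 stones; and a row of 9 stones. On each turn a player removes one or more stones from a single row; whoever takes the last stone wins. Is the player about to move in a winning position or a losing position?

Losing position

Compute the nim-sum pairwise:
1 ^ 10 = 11
11 ^ 11 = 0
0 ^ 9 = 9
9 ^ 9 = 0
The nim-sum is 0, so this is a P-position: the player to move is in a losing position under optimal play.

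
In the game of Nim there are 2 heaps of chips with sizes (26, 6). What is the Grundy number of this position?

28

Compute the nim-sum pairwise:
26 ⊕ 6 = 28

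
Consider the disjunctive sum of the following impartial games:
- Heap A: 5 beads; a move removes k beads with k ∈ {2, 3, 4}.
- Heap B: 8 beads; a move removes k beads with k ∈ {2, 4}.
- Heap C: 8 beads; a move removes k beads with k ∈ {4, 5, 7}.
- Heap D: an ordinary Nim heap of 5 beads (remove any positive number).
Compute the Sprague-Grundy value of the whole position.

4

For heap A, compute g(0), g(1), … with moves {2, 3, 4}:
k:     0  1  2  3  4  5
g(k):  0  0  1  1  2  2
So g(5) = 2.
Grundy values for heap B (subtraction set {2, 4}):
k:     0  1  2  3  4  5  6  7  8
g(k):  0  0  1  1  2  2  0  0  1
So g(8) = 1.
Build the Grundy sequence for heap C with g(k) = mex{g(k−s) : s ∈ {4, 5, 7}, s ≤ k}:
g(0) = mex{} = 0
g(1) = mex{} = 0
g(2) = mex{} = 0
g(3) = mex{} = 0
g(4) = mex{0} = 1
g(5) = mex{0} = 1
g(6) = mex{0} = 1
g(7) = mex{0} = 1
g(8) = mex{0,1} = 2
So g(8) = 2.
Heap D is a plain Nim heap of size 5, so its Grundy value is 5.
By the Sprague-Grundy theorem, the Grundy value of a sum of independent games is the XOR of the component values.
Combined value = 2 ⊕ 1 ⊕ 2 ⊕ 5 = 4.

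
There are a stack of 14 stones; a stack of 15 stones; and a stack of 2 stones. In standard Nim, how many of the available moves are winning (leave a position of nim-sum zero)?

Bitwise XOR of the heap sizes:
  1110  (14)
  1111  (15)
  0010  (2)
  ----
  0011  (3)
The overall nim-sum is X = 3. A stack of size p has a winning move iff p XOR X < p (reduce it to p XOR X).
  14: 14 XOR 3 = 13 < 14 — winning move (to 13).
  15: 15 XOR 3 = 12 < 15 — winning move (to 12).
  2: 2 XOR 3 = 1 < 2 — winning move (to 1).
That gives 3 winning moves.

3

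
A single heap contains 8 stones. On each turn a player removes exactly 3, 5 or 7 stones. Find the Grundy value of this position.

2

Compute g(0), g(1), … for moves {3, 5, 7}:
k:     0  1  2  3  4  5  6  7  8
g(k):  0  0  0  1  1  1  2  2  2
So g(8) = 2.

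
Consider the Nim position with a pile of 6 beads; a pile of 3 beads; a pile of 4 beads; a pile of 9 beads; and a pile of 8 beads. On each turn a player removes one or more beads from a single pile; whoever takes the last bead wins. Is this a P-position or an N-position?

P-position

Write each in binary and XOR column by column:
  0110  (6)
  0011  (3)
  0100  (4)
  1001  (9)
  1000  (8)
  ----
  0000  (0)
The nim-sum is 0, so this is a P-position: the player to move is in a losing position under optimal play.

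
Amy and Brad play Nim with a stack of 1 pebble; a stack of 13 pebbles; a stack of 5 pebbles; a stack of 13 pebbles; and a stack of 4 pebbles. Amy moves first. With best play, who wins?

Compute the nim-sum pairwise:
1 ⊕ 13 = 12
12 ⊕ 5 = 9
9 ⊕ 13 = 4
4 ⊕ 4 = 0
The nim-sum is 0, so this is a P-position: the player to move is in a losing position under optimal play; Amy is about to move from it and so loses — Brad wins.

Brad wins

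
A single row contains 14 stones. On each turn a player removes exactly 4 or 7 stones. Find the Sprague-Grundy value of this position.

0

Build the Grundy sequence with g(k) = mex{g(k−s) : s ∈ {4, 7}, s ≤ k}:
k:     0  1  2  3  4  5  6  7  8  9 10 11 12 13 14
g(k):  0  0  0  0  1  1  1  1  2  2  2  0  0  0  0
So g(14) = 0.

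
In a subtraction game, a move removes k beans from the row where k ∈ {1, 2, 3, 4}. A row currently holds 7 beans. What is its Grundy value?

2

Build the Grundy sequence with g(k) = mex{g(k−s) : s ∈ {1, 2, 3, 4}, s ≤ k}:
k:     0  1  2  3  4  5  6  7
g(k):  0  1  2  3  4  0  1  2
So g(7) = 2.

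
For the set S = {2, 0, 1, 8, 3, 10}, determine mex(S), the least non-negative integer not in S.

4

The values 0, 1, 2, 3 are all present; 4 is the first non-negative integer missing from the set.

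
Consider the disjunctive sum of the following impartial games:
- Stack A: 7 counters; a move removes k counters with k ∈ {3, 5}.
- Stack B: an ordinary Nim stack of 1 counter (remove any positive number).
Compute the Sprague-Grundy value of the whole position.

3

Grundy values for stack A (subtraction set {3, 5}):
k:     0  1  2  3  4  5  6  7
g(k):  0  0  0  1  1  1  2  2
So g(7) = 2.
Stack B is a plain Nim stack of size 1, so its Grundy value is 1.
By the Sprague-Grundy theorem, the Grundy value of a sum of independent games is the XOR of the component values.
Combined value = 2 ⊕ 1 = 3.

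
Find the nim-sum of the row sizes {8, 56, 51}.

Nim-sum: 8 ^ 56 ^ 51 = 3.

3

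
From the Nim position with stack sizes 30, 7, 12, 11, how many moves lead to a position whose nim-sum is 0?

Nim-sum: 30 XOR 7 XOR 12 XOR 11 = 30.
The overall nim-sum is X = 30. A stack of size p has a winning move iff p XOR X < p (reduce it to p XOR X).
  30: 30 XOR 30 = 0 < 30 — winning move (to 0).
  7: 7 XOR 30 = 25 ≥ 7 — no move.
  12: 12 XOR 30 = 18 ≥ 12 — no move.
  11: 11 XOR 30 = 21 ≥ 11 — no move.
That gives 1 winning move.

1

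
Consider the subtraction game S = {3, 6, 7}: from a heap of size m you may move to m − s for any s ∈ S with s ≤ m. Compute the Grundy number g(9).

3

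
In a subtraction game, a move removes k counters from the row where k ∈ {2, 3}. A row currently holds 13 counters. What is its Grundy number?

1

Build the Grundy sequence with g(k) = mex{g(k−s) : s ∈ {2, 3}, s ≤ k}:
g(0) = mex{} = 0
g(1) = mex{} = 0
g(2) = mex{0} = 1
g(3) = mex{0} = 1
g(4) = mex{0,1} = 2
g(5) = mex{1} = 0
g(6) = mex{1,2} = 0
g(7) = mex{0,2} = 1
g(8) = mex{0} = 1
g(9) = mex{0,1} = 2
g(10) = mex{1} = 0
g(11) = mex{1,2} = 0
g(12) = mex{0,2} = 1
g(13) = mex{0} = 1
So g(13) = 1.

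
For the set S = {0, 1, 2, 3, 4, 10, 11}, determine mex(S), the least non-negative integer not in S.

The values 0, 1, 2, 3, 4 are all present; 5 is the first non-negative integer missing from the set.

5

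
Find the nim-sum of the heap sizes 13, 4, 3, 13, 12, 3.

8

In binary:
  1101  (13)
  0100  (4)
  0011  (3)
  1101  (13)
  1100  (12)
  0011  (3)
  ----
  1000  (8)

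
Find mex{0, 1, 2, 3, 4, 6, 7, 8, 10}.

5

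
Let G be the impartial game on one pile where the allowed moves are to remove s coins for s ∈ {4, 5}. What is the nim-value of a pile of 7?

1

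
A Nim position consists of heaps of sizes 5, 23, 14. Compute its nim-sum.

Nim-sum: 5 XOR 23 XOR 14 = 28.

28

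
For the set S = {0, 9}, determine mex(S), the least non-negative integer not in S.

1

0 is in the set but 1 is not, so the mex is 1.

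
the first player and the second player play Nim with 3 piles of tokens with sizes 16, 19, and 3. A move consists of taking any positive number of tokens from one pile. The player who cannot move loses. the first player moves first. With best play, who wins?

the second player wins

Write each in binary and XOR column by column:
  10000  (16)
  10011  (19)
  00011  (3)
  -----
  00000  (0)
The nim-sum is 0, so this is a P-position: the player to move is in a losing position under optimal play; the first player is about to move from it and so loses — the second player wins.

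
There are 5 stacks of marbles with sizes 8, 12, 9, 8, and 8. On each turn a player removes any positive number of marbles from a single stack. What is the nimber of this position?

13

Nim-sum: 8 ⊕ 12 ⊕ 9 ⊕ 8 ⊕ 8 = 13.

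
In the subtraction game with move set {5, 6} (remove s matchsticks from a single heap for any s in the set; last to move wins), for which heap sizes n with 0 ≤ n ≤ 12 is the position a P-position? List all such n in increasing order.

Build the Grundy sequence with g(k) = mex{g(k−s) : s ∈ {5, 6}, s ≤ k}:
k:     0  1  2  3  4  5  6  7  8  9 10 11 12
g(k):  0  0  0  0  0  1  1  1  1  1  2  0  0
The P-positions (g = 0) in 0..12 are 0, 1, 2, 3, 4, 11, 12.

0, 1, 2, 3, 4, 11, 12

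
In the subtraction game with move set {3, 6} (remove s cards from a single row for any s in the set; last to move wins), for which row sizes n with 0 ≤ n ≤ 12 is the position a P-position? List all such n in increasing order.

0, 1, 2, 9, 10, 11

Compute g(0), g(1), … for moves {3, 6}:
k:     0  1  2  3  4  5  6  7  8  9 10 11 12
g(k):  0  0  0  1  1  1  2  2  2  0  0  0  1
The P-positions (g = 0) in 0..12 are 0, 1, 2, 9, 10, 11.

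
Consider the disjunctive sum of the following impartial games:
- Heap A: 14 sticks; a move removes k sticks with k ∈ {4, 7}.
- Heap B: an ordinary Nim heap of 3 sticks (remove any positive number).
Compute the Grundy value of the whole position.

Build the Grundy sequence for heap A with g(k) = mex{g(k−s) : s ∈ {4, 7}, s ≤ k}:
g(0) = mex{} = 0
g(1) = mex{} = 0
g(2) = mex{} = 0
g(3) = mex{} = 0
g(4) = mex{0} = 1
g(5) = mex{0} = 1
g(6) = mex{0} = 1
g(7) = mex{0} = 1
g(8) = mex{0,1} = 2
g(9) = mex{0,1} = 2
g(10) = mex{0,1} = 2
g(11) = mex{1} = 0
g(12) = mex{1,2} = 0
g(13) = mex{1,2} = 0
g(14) = mex{1,2} = 0
So g(14) = 0.
Heap B is a plain Nim heap of size 3, so its Grundy value is 3.
The value of a disjunctive sum is the nim-sum of the parts.
Combined value = 0 ⊕ 3 = 3.

3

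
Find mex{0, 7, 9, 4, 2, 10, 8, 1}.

The values 0, 1, 2 are all present; 3 is the first non-negative integer missing from the set.

3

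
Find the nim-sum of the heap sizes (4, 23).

Compute the nim-sum pairwise:
4 ⊕ 23 = 19

19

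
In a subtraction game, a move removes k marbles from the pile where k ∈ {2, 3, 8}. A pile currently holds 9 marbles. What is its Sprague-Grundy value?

2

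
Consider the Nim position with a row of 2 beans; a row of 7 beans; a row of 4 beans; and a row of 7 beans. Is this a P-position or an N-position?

N-position

Compute the nim-sum pairwise:
2 ^ 7 = 5
5 ^ 4 = 1
1 ^ 7 = 6
The nim-sum is 6 ≠ 0, so this is an N-position: the player to move can win.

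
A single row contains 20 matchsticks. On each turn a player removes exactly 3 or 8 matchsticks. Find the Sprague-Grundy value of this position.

1

Build the Grundy sequence with g(k) = mex{g(k−s) : s ∈ {3, 8}, s ≤ k}:
k:     0  1  2  3  4  5  6  7  8  9 10 11 12 13 14 15 16 17 18 19 20
g(k):  0  0  0  1  1  1  0  0  2  1  1  0  0  0  1  1  1  0  0  2  1
So g(20) = 1.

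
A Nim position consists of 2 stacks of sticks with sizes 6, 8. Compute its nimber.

Compute the nim-sum pairwise:
6 XOR 8 = 14

14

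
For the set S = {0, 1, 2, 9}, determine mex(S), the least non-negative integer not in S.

The values 0, 1, 2 are all present; 3 is the first non-negative integer missing from the set.

3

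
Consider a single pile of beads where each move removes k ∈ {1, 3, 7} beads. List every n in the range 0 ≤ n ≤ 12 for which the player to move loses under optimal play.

0, 2, 4, 6, 8, 10, 12

Build the Grundy sequence with g(k) = mex{g(k−s) : s ∈ {1, 3, 7}, s ≤ k}:
g(0) = mex{} = 0
g(1) = mex{0} = 1
g(2) = mex{1} = 0
g(3) = mex{0} = 1
g(4) = mex{1} = 0
g(5) = mex{0} = 1
g(6) = mex{1} = 0
g(7) = mex{0} = 1
g(8) = mex{1} = 0
g(9) = mex{0} = 1
g(10) = mex{1} = 0
g(11) = mex{0} = 1
g(12) = mex{1} = 0
The P-positions (g = 0) in 0..12 are 0, 2, 4, 6, 8, 10, 12.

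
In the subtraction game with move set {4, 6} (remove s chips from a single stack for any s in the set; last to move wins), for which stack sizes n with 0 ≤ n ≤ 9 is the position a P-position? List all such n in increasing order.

0, 1, 2, 3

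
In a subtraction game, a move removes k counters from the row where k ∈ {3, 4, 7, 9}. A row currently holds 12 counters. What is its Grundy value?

0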